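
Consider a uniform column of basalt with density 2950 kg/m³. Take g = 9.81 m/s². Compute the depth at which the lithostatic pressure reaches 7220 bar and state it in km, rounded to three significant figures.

24.9 km

h = P/(ρg) = 7220 bar / (2950 kg/m³ × 9.81 m/s²) = 7.220×10^8 Pa / 28940 Pa/m = 24949 m
= 24.949 km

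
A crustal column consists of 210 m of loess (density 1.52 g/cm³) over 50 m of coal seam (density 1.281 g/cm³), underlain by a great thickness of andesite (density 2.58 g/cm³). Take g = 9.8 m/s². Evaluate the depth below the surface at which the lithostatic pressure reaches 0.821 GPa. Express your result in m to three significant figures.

Pressure at base of upper layers: 1520×9.8×210 + 1281×9.8×50 = 3.756×10^6 Pa = 3.756×10^-3 GPa
Remaining pressure to be supplied by andesite: 8.210×10^8 − 3.756×10^6 = 8.172×10^8 Pa
Additional depth in andesite = 8.172×10^8 Pa / (2580 kg/m³ × 9.8 m/s²) = 32323 m
Total depth = 260 m + 32323 m = 32583 m

32600 m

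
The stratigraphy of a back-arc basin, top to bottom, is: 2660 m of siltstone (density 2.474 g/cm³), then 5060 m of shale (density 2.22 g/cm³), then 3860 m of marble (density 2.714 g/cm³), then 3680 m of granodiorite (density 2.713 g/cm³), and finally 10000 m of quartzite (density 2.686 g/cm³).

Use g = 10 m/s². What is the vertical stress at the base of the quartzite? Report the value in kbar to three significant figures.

siltstone: 2474 kg/m³ × 10 m/s² × 2660 m = 6.581×10^7 Pa = 0.6581 kbar
shale: 2220 kg/m³ × 10 m/s² × 5060 m = 1.123×10^8 Pa = 1.123 kbar
marble: 2714 kg/m³ × 10 m/s² × 3860 m = 1.048×10^8 Pa = 1.048 kbar
granodiorite: 2713 kg/m³ × 10 m/s² × 3680 m = 9.984×10^7 Pa = 0.9984 kbar
quartzite: 2686 kg/m³ × 10 m/s² × 10000 m = 2.686×10^8 Pa = 2.686 kbar
Total = 0.6581 + 1.123 + 1.048 + 0.9984 + 2.686 = 6.5134 kbar

6.51 kbar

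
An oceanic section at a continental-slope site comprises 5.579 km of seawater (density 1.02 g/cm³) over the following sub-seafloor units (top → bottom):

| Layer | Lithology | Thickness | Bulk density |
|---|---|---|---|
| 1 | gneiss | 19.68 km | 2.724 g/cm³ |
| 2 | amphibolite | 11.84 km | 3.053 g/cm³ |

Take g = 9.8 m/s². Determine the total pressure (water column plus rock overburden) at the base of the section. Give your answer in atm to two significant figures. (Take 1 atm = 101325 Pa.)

seawater: 1020 kg/m³ × 9.8 m/s² × 5579 m = 5.577×10^7 Pa = 550.4 atm
gneiss: 2724 kg/m³ × 9.8 m/s² × 19680 m = 5.254×10^8 Pa = 5185 atm
amphibolite: 3053 kg/m³ × 9.8 m/s² × 11840 m = 3.542×10^8 Pa = 3496 atm
Total = 550.4 + 5185 + 3496 = 9231.4 atm

9200 atm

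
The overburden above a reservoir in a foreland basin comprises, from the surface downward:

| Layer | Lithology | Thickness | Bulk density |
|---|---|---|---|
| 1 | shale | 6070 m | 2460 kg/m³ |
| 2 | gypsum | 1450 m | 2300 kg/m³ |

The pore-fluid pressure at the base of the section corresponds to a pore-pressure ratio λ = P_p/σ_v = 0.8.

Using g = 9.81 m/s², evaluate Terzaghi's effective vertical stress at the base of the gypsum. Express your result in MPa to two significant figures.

Overburden (lithostatic) stress σ_v:
shale: 2460 kg/m³ × 9.81 m/s² × 6070 m = 1.465×10^8 Pa = 146.5 MPa
gypsum: 2300 kg/m³ × 9.81 m/s² × 1450 m = 3.272×10^7 Pa = 32.72 MPa
Total = 146.5 + 32.72 = 179.20 MPa
Pore pressure P_p = λ·σ_v = 0.8 × 179.2 MPa = 143.4 MPa
Effective stress σ' = σ_v − P_p = 179.2 − 143.4 = 35.840 MPa

36 MPa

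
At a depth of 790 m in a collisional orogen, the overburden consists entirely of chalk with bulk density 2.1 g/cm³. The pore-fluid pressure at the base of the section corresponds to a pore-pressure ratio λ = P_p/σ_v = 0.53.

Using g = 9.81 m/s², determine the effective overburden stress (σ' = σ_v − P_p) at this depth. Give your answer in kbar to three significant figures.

Overburden (lithostatic) stress σ_v:
chalk: 2100 kg/m³ × 9.81 m/s² × 790 m = 1.627×10^7 Pa = 16.27 MPa
Pore pressure P_p = λ·σ_v = 0.53 × 16.27 MPa = 8.626 MPa
Effective stress σ' = σ_v − P_p = 16.27 − 8.626 = 7.6492 MPa = 0.076492 kbar

0.0765 kbar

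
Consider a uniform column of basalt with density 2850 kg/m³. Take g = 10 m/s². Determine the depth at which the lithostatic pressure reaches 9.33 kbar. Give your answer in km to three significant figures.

32.7 km

h = P/(ρg) = 9.33 kbar / (2850 kg/m³ × 10 m/s²) = 9.330×10^8 Pa / 28500 Pa/m = 32737 m
= 32.737 km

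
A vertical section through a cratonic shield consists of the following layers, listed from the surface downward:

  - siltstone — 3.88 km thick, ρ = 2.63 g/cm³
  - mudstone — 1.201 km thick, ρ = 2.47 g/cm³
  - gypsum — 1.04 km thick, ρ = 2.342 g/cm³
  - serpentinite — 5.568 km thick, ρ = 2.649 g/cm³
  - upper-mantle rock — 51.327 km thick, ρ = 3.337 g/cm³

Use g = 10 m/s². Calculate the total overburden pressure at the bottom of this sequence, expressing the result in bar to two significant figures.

20000 bar

siltstone: 2630 kg/m³ × 10 m/s² × 3880 m = 1.020×10^8 Pa = 1020 bar
mudstone: 2470 kg/m³ × 10 m/s² × 1201 m = 2.966×10^7 Pa = 296.6 bar
gypsum: 2342 kg/m³ × 10 m/s² × 1040 m = 2.436×10^7 Pa = 243.6 bar
serpentinite: 2649 kg/m³ × 10 m/s² × 5568 m = 1.475×10^8 Pa = 1475 bar
upper-mantle rock: 3337 kg/m³ × 10 m/s² × 51327 m = 1.713×10^9 Pa = 17128 bar
Total = 1020 + 296.6 + 243.6 + 1475 + 17128 = 20163 bar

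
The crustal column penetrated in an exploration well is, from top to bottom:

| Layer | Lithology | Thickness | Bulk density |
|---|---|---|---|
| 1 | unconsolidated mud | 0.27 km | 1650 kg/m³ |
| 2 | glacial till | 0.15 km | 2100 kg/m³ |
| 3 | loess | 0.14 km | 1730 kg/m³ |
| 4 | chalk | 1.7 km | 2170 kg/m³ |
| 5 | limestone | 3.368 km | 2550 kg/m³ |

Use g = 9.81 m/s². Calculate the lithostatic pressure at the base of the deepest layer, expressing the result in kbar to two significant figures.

1.3 kbar

unconsolidated mud: 1650 kg/m³ × 9.81 m/s² × 270 m = 4.370×10^6 Pa = 0.04370 kbar
glacial till: 2100 kg/m³ × 9.81 m/s² × 150 m = 3.090×10^6 Pa = 0.03090 kbar
loess: 1730 kg/m³ × 9.81 m/s² × 140 m = 2.376×10^6 Pa = 0.02376 kbar
chalk: 2170 kg/m³ × 9.81 m/s² × 1700 m = 3.619×10^7 Pa = 0.3619 kbar
limestone: 2550 kg/m³ × 9.81 m/s² × 3368 m = 8.425×10^7 Pa = 0.8425 kbar
Total = 0.04370 + 0.03090 + 0.02376 + 0.3619 + 0.8425 = 1.3028 kbar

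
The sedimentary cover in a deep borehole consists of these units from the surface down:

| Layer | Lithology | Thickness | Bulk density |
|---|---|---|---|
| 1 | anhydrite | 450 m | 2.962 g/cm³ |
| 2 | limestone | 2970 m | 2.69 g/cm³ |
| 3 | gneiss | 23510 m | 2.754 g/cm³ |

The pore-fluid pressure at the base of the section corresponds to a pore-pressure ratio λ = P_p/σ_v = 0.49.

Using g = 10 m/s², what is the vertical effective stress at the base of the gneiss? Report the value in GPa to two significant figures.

0.38 GPa

Overburden (lithostatic) stress σ_v:
anhydrite: 2962 kg/m³ × 10 m/s² × 450 m = 1.333×10^7 Pa = 13.33 MPa
limestone: 2690 kg/m³ × 10 m/s² × 2970 m = 7.989×10^7 Pa = 79.89 MPa
gneiss: 2754 kg/m³ × 10 m/s² × 23510 m = 6.475×10^8 Pa = 647.5 MPa
Total = 13.33 + 79.89 + 647.5 = 740.69 MPa
Pore pressure P_p = λ·σ_v = 0.49 × 740.7 MPa = 362.9 MPa
Effective stress σ' = σ_v − P_p = 740.7 − 362.9 = 377.75 MPa = 0.37775 GPa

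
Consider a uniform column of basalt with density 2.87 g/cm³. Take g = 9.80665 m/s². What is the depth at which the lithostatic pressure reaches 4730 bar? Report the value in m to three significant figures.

16800 m

h = P/(ρg) = 4730 bar / (2870 kg/m³ × 9.80665 m/s²) = 4.730×10^8 Pa / 28145 Pa/m = 16806 m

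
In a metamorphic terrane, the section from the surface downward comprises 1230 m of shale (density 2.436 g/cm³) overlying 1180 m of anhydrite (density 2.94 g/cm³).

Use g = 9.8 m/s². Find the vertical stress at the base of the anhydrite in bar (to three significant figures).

shale: 2436 kg/m³ × 9.8 m/s² × 1230 m = 2.936×10^7 Pa = 293.6 bar
anhydrite: 2940 kg/m³ × 9.8 m/s² × 1180 m = 3.400×10^7 Pa = 340.0 bar
Total = 293.6 + 340.0 = 633.62 bar

634 bar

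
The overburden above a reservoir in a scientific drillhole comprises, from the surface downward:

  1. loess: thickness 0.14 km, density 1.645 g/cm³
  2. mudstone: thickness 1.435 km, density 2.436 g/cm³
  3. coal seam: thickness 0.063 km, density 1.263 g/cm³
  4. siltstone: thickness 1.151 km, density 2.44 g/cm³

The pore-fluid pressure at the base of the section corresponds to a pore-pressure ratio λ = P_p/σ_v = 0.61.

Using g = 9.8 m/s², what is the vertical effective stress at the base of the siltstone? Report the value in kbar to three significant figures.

0.253 kbar

Overburden (lithostatic) stress σ_v:
loess: 1645 kg/m³ × 9.8 m/s² × 140 m = 2.257×10^6 Pa = 2.257 MPa
mudstone: 2436 kg/m³ × 9.8 m/s² × 1435 m = 3.426×10^7 Pa = 34.26 MPa
coal seam: 1263 kg/m³ × 9.8 m/s² × 63 m = 7.798×10^5 Pa = 0.7798 MPa
siltstone: 2440 kg/m³ × 9.8 m/s² × 1151 m = 2.752×10^7 Pa = 27.52 MPa
Total = 2.257 + 34.26 + 0.7798 + 27.52 = 64.817 MPa
Pore pressure P_p = λ·σ_v = 0.61 × 64.82 MPa = 39.54 MPa
Effective stress σ' = σ_v − P_p = 64.82 − 39.54 = 25.279 MPa = 0.25279 kbar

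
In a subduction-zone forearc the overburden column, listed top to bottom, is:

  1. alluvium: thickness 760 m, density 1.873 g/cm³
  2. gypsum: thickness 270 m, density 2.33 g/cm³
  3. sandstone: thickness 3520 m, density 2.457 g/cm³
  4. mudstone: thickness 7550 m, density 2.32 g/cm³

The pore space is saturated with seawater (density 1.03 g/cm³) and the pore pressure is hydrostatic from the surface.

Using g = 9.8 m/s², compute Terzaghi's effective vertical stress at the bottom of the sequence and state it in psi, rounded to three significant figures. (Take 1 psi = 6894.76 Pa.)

22400 psi

Overburden (lithostatic) stress σ_v:
alluvium: 1873 kg/m³ × 9.8 m/s² × 760 m = 1.395×10^7 Pa = 13.95 MPa
gypsum: 2330 kg/m³ × 9.8 m/s² × 270 m = 6.165×10^6 Pa = 6.165 MPa
sandstone: 2457 kg/m³ × 9.8 m/s² × 3520 m = 8.476×10^7 Pa = 84.76 MPa
mudstone: 2320 kg/m³ × 9.8 m/s² × 7550 m = 1.717×10^8 Pa = 171.7 MPa
Total = 13.95 + 6.165 + 84.76 + 171.7 = 276.53 MPa
Pore pressure P_p = 1030 kg/m³ × 9.8 m/s² × 12100 m = 1.221×10^8 Pa = 122.1 MPa
Effective stress σ' = σ_v − P_p = 276.5 − 122.1 = 154.39 MPa = 22393 psi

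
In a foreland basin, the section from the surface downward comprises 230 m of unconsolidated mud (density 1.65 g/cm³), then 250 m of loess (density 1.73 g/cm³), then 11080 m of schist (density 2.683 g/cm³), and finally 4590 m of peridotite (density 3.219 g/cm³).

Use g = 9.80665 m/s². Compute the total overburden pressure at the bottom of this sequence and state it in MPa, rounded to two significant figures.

440 MPa

unconsolidated mud: 1650 kg/m³ × 9.80665 m/s² × 230 m = 3.722×10^6 Pa = 3.722 MPa
loess: 1730 kg/m³ × 9.80665 m/s² × 250 m = 4.241×10^6 Pa = 4.241 MPa
schist: 2683 kg/m³ × 9.80665 m/s² × 11080 m = 2.915×10^8 Pa = 291.5 MPa
peridotite: 3219 kg/m³ × 9.80665 m/s² × 4590 m = 1.449×10^8 Pa = 144.9 MPa
Total = 3.722 + 4.241 + 291.5 + 144.9 = 444.39 MPa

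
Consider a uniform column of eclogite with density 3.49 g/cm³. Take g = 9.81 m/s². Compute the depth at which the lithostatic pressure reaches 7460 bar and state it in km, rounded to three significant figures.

21.8 km

h = P/(ρg) = 7460 bar / (3490 kg/m³ × 9.81 m/s²) = 7.460×10^8 Pa / 34237 Pa/m = 21789 m
= 21.789 km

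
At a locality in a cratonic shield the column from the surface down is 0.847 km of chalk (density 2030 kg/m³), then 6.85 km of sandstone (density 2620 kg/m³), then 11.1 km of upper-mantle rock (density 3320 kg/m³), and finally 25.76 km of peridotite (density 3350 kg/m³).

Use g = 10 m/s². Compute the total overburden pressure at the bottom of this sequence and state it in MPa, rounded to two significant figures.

1400 MPa

chalk: 2030 kg/m³ × 10 m/s² × 847 m = 1.719×10^7 Pa = 17.19 MPa
sandstone: 2620 kg/m³ × 10 m/s² × 6850 m = 1.795×10^8 Pa = 179.5 MPa
upper-mantle rock: 3320 kg/m³ × 10 m/s² × 11100 m = 3.685×10^8 Pa = 368.5 MPa
peridotite: 3350 kg/m³ × 10 m/s² × 25760 m = 8.630×10^8 Pa = 863.0 MPa
Total = 17.19 + 179.5 + 368.5 + 863.0 = 1428.1 MPa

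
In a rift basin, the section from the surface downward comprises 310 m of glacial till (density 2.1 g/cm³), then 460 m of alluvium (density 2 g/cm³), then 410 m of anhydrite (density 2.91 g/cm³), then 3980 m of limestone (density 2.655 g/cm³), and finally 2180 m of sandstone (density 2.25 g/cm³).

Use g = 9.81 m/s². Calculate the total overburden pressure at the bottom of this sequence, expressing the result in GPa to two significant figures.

glacial till: 2100 kg/m³ × 9.81 m/s² × 310 m = 6.386×10^6 Pa = 6.386×10^-3 GPa
alluvium: 2000 kg/m³ × 9.81 m/s² × 460 m = 9.025×10^6 Pa = 9.025×10^-3 GPa
anhydrite: 2910 kg/m³ × 9.81 m/s² × 410 m = 1.170×10^7 Pa = 0.01170 GPa
limestone: 2655 kg/m³ × 9.81 m/s² × 3980 m = 1.037×10^8 Pa = 0.1037 GPa
sandstone: 2250 kg/m³ × 9.81 m/s² × 2180 m = 4.812×10^7 Pa = 0.04812 GPa
Total = 6.386×10^-3 + 9.025×10^-3 + 0.01170 + 0.1037 + 0.04812 = 0.17890 GPa

0.18 GPa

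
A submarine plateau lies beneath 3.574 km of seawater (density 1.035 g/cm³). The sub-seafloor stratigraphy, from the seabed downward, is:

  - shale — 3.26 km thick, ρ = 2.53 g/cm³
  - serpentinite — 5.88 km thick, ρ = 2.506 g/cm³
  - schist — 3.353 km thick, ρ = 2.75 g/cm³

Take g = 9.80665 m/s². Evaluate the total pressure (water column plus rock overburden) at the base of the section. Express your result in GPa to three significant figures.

seawater: 1035 kg/m³ × 9.80665 m/s² × 3574 m = 3.628×10^7 Pa = 0.03628 GPa
shale: 2530 kg/m³ × 9.80665 m/s² × 3260 m = 8.088×10^7 Pa = 0.08088 GPa
serpentinite: 2506 kg/m³ × 9.80665 m/s² × 5880 m = 1.445×10^8 Pa = 0.1445 GPa
schist: 2750 kg/m³ × 9.80665 m/s² × 3353 m = 9.042×10^7 Pa = 0.09042 GPa
Total = 0.03628 + 0.08088 + 0.1445 + 0.09042 = 0.35209 GPa

0.352 GPa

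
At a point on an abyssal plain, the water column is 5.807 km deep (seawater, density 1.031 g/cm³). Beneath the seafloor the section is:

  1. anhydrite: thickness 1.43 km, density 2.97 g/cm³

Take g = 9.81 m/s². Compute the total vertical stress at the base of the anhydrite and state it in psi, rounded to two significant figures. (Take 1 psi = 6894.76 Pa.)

15000 psi

seawater: 1031 kg/m³ × 9.81 m/s² × 5807 m = 5.873×10^7 Pa = 8518 psi
anhydrite: 2970 kg/m³ × 9.81 m/s² × 1430 m = 4.166×10^7 Pa = 6043 psi
Total = 8518 + 6043 = 14561 psi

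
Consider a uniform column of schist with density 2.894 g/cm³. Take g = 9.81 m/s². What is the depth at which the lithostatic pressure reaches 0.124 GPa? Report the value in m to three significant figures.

4370 m

h = P/(ρg) = 0.124 GPa / (2894 kg/m³ × 9.81 m/s²) = 1.240×10^8 Pa / 28390 Pa/m = 4367.7 m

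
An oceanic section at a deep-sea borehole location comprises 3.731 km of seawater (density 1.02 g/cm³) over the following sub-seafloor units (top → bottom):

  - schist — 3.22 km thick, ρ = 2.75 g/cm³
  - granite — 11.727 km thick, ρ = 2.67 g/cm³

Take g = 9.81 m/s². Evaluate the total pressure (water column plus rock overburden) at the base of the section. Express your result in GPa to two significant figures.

seawater: 1020 kg/m³ × 9.81 m/s² × 3731 m = 3.733×10^7 Pa = 0.03733 GPa
schist: 2750 kg/m³ × 9.81 m/s² × 3220 m = 8.687×10^7 Pa = 0.08687 GPa
granite: 2670 kg/m³ × 9.81 m/s² × 11727 m = 3.072×10^8 Pa = 0.3072 GPa
Total = 0.03733 + 0.08687 + 0.3072 = 0.43136 GPa

0.43 GPa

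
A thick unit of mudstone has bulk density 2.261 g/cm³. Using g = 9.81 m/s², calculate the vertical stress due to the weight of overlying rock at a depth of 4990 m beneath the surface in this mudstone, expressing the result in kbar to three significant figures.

1.11 kbar

mudstone: 2261 kg/m³ × 9.81 m/s² × 4990 m = 1.107×10^8 Pa = 1.107 kbar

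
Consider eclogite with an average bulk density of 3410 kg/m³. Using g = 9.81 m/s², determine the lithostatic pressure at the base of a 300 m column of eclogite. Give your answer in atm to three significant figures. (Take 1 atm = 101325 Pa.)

eclogite: 3410 kg/m³ × 9.81 m/s² × 300 m = 1.004×10^7 Pa = 99.04 atm

99.0 atm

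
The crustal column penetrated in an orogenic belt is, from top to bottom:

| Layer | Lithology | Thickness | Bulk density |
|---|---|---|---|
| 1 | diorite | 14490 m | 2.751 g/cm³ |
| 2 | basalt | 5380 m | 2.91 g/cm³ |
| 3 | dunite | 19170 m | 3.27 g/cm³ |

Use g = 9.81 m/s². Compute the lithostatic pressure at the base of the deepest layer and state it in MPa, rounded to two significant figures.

1200 MPa

diorite: 2751 kg/m³ × 9.81 m/s² × 14490 m = 3.910×10^8 Pa = 391.0 MPa
basalt: 2910 kg/m³ × 9.81 m/s² × 5380 m = 1.536×10^8 Pa = 153.6 MPa
dunite: 3270 kg/m³ × 9.81 m/s² × 19170 m = 6.149×10^8 Pa = 614.9 MPa
Total = 391.0 + 153.6 + 614.9 = 1159.6 MPa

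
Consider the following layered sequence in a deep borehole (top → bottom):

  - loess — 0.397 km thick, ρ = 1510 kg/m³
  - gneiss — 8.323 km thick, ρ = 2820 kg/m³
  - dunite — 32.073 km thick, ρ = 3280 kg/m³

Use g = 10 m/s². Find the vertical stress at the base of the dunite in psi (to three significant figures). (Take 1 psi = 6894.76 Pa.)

loess: 1510 kg/m³ × 10 m/s² × 397 m = 5.995×10^6 Pa = 869.5 psi
gneiss: 2820 kg/m³ × 10 m/s² × 8323 m = 2.347×10^8 Pa = 34042 psi
dunite: 3280 kg/m³ × 10 m/s² × 32073 m = 1.052×10^9 Pa = 1.526×10^5 psi
Total = 869.5 + 34042 + 1.526×10^5 = 1.8749×10^5 psi

187000 psi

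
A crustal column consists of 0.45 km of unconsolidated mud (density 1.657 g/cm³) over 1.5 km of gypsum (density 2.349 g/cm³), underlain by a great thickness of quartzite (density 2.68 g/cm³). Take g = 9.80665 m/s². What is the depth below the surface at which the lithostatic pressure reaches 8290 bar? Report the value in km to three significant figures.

31.9 km

Pressure at base of upper layers: 1657×9.80665×450 + 2349×9.80665×1500 = 4.187×10^7 Pa = 418.7 bar
Remaining pressure to be supplied by quartzite: 8.290×10^8 − 4.187×10^7 = 7.871×10^8 Pa
Additional depth in quartzite = 7.871×10^8 Pa / (2680 kg/m³ × 9.80665 m/s²) = 29950 m
Total depth = 1950 m + 29950 m = 31900 m
= 31.900 km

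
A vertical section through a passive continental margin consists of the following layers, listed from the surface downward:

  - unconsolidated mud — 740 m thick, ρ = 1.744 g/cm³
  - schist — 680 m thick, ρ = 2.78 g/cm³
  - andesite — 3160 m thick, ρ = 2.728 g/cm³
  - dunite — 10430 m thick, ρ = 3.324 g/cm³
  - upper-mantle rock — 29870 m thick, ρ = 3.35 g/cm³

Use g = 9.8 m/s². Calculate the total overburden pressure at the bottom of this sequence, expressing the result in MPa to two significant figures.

1400 MPa

unconsolidated mud: 1744 kg/m³ × 9.8 m/s² × 740 m = 1.265×10^7 Pa = 12.65 MPa
schist: 2780 kg/m³ × 9.8 m/s² × 680 m = 1.853×10^7 Pa = 18.53 MPa
andesite: 2728 kg/m³ × 9.8 m/s² × 3160 m = 8.448×10^7 Pa = 84.48 MPa
dunite: 3324 kg/m³ × 9.8 m/s² × 10430 m = 3.398×10^8 Pa = 339.8 MPa
upper-mantle rock: 3350 kg/m³ × 9.8 m/s² × 29870 m = 9.806×10^8 Pa = 980.6 MPa
Total = 12.65 + 18.53 + 84.48 + 339.8 + 980.6 = 1436.0 MPa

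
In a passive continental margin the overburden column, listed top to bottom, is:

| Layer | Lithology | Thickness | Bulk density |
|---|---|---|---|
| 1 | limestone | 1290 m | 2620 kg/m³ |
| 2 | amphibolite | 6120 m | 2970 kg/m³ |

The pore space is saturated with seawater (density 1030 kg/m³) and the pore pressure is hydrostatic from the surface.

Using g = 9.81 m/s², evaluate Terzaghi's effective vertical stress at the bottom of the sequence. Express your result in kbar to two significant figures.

Overburden (lithostatic) stress σ_v:
limestone: 2620 kg/m³ × 9.81 m/s² × 1290 m = 3.316×10^7 Pa = 33.16 MPa
amphibolite: 2970 kg/m³ × 9.81 m/s² × 6120 m = 1.783×10^8 Pa = 178.3 MPa
Total = 33.16 + 178.3 = 211.47 MPa
Pore pressure P_p = 1030 kg/m³ × 9.81 m/s² × 7410 m = 7.487×10^7 Pa = 74.87 MPa
Effective stress σ' = σ_v − P_p = 211.5 − 74.87 = 136.59 MPa = 1.3659 kbar

1.4 kbar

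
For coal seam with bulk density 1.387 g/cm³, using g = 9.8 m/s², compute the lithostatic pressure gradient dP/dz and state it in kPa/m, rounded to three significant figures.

dP/dz = ρg = 1387 kg/m³ × 9.8 m/s² = 13593 Pa/m
= 13593 Pa/m × (1 kPa/m / 1000.0 Pa/m) = 13.593 kPa/m

13.6 kPa/m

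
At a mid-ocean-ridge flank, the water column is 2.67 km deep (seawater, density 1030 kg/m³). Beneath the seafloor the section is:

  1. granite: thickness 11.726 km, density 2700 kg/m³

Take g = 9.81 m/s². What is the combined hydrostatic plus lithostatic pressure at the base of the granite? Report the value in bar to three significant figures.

3380 bar

seawater: 1030 kg/m³ × 9.81 m/s² × 2670 m = 2.698×10^7 Pa = 269.8 bar
granite: 2700 kg/m³ × 9.81 m/s² × 11726 m = 3.106×10^8 Pa = 3106 bar
Total = 269.8 + 3106 = 3375.7 bar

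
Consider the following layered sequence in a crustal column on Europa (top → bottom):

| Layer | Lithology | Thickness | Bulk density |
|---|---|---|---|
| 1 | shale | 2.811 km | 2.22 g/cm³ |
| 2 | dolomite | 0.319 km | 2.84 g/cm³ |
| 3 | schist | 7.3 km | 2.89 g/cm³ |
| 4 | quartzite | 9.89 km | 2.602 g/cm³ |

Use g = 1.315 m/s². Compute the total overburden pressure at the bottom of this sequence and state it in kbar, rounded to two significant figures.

shale: 2220 kg/m³ × 1.315 m/s² × 2811 m = 8.206×10^6 Pa = 0.08206 kbar
dolomite: 2840 kg/m³ × 1.315 m/s² × 319 m = 1.191×10^6 Pa = 0.01191 kbar
schist: 2890 kg/m³ × 1.315 m/s² × 7300 m = 2.774×10^7 Pa = 0.2774 kbar
quartzite: 2602 kg/m³ × 1.315 m/s² × 9890 m = 3.384×10^7 Pa = 0.3384 kbar
Total = 0.08206 + 0.01191 + 0.2774 + 0.3384 = 0.70980 kbar

0.71 kbar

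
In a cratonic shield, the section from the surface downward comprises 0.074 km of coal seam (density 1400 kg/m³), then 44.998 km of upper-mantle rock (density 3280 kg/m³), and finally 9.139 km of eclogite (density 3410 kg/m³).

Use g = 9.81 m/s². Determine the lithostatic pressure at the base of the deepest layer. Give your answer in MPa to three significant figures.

coal seam: 1400 kg/m³ × 9.81 m/s² × 74 m = 1.016×10^6 Pa = 1.016 MPa
upper-mantle rock: 3280 kg/m³ × 9.81 m/s² × 44998 m = 1.448×10^9 Pa = 1448 MPa
eclogite: 3410 kg/m³ × 9.81 m/s² × 9139 m = 3.057×10^8 Pa = 305.7 MPa
Total = 1.016 + 1448 + 305.7 = 1754.6 MPa

1750 MPa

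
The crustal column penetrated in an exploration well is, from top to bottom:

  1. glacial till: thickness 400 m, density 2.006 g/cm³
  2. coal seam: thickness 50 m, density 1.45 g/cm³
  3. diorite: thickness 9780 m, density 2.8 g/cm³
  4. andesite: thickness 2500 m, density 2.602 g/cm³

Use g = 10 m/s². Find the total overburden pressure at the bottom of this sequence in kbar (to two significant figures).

glacial till: 2006 kg/m³ × 10 m/s² × 400 m = 8.024×10^6 Pa = 0.08024 kbar
coal seam: 1450 kg/m³ × 10 m/s² × 50 m = 7.250×10^5 Pa = 7.250×10^-3 kbar
diorite: 2800 kg/m³ × 10 m/s² × 9780 m = 2.738×10^8 Pa = 2.738 kbar
andesite: 2602 kg/m³ × 10 m/s² × 2500 m = 6.505×10^7 Pa = 0.6505 kbar
Total = 0.08024 + 7.250×10^-3 + 2.738 + 0.6505 = 3.4764 kbar

3.5 kbar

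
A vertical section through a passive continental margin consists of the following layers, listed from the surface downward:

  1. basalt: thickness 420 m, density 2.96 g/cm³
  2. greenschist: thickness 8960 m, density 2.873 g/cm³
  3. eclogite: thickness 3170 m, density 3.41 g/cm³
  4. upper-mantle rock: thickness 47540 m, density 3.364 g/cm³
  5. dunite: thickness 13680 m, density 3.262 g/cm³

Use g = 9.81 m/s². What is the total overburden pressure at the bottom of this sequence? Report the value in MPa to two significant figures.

basalt: 2960 kg/m³ × 9.81 m/s² × 420 m = 1.220×10^7 Pa = 12.20 MPa
greenschist: 2873 kg/m³ × 9.81 m/s² × 8960 m = 2.525×10^8 Pa = 252.5 MPa
eclogite: 3410 kg/m³ × 9.81 m/s² × 3170 m = 1.060×10^8 Pa = 106.0 MPa
upper-mantle rock: 3364 kg/m³ × 9.81 m/s² × 47540 m = 1.569×10^9 Pa = 1569 MPa
dunite: 3262 kg/m³ × 9.81 m/s² × 13680 m = 4.378×10^8 Pa = 437.8 MPa
Total = 12.20 + 252.5 + 106.0 + 1569 + 437.8 = 2377.4 MPa

2400 MPa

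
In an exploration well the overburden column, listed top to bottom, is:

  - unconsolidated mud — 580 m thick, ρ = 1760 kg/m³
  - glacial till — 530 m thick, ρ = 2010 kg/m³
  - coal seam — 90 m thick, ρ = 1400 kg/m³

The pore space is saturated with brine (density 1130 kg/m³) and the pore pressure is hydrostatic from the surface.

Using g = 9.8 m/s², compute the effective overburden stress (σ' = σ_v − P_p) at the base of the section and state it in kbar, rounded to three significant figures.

0.0839 kbar

Overburden (lithostatic) stress σ_v:
unconsolidated mud: 1760 kg/m³ × 9.8 m/s² × 580 m = 1.000×10^7 Pa = 10.00 MPa
glacial till: 2010 kg/m³ × 9.8 m/s² × 530 m = 1.044×10^7 Pa = 10.44 MPa
coal seam: 1400 kg/m³ × 9.8 m/s² × 90 m = 1.235×10^6 Pa = 1.235 MPa
Total = 10.00 + 10.44 + 1.235 = 21.679 MPa
Pore pressure P_p = 1130 kg/m³ × 9.8 m/s² × 1200 m = 1.329×10^7 Pa = 13.29 MPa
Effective stress σ' = σ_v − P_p = 21.68 − 13.29 = 8.3898 MPa = 0.083898 kbar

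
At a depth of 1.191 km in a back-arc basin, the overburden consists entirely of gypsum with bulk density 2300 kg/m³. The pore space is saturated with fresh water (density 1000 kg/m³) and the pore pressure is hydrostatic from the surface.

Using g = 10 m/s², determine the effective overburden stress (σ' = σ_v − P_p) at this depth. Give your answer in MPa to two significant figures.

15 MPa

Overburden (lithostatic) stress σ_v:
gypsum: 2300 kg/m³ × 10 m/s² × 1191 m = 2.739×10^7 Pa = 27.39 MPa
Pore pressure P_p = 1000 kg/m³ × 10 m/s² × 1191 m = 1.191×10^7 Pa = 11.91 MPa
Effective stress σ' = σ_v − P_p = 27.39 − 11.91 = 15.483 MPa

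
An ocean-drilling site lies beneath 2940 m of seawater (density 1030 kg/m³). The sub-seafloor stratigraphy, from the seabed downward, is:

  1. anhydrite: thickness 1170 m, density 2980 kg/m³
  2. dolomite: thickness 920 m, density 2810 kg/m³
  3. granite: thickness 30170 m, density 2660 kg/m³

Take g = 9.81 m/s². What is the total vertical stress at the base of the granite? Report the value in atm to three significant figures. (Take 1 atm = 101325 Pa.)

seawater: 1030 kg/m³ × 9.81 m/s² × 2940 m = 2.971×10^7 Pa = 293.2 atm
anhydrite: 2980 kg/m³ × 9.81 m/s² × 1170 m = 3.420×10^7 Pa = 337.6 atm
dolomite: 2810 kg/m³ × 9.81 m/s² × 920 m = 2.536×10^7 Pa = 250.3 atm
granite: 2660 kg/m³ × 9.81 m/s² × 30170 m = 7.873×10^8 Pa = 7770 atm
Total = 293.2 + 337.6 + 250.3 + 7770 = 8650.8 atm

8650 atm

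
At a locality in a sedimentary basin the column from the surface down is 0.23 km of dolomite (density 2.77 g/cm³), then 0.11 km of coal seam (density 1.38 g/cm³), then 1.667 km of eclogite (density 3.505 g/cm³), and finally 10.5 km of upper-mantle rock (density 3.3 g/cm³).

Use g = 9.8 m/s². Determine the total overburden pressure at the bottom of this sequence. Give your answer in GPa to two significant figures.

dolomite: 2770 kg/m³ × 9.8 m/s² × 230 m = 6.244×10^6 Pa = 6.244×10^-3 GPa
coal seam: 1380 kg/m³ × 9.8 m/s² × 110 m = 1.488×10^6 Pa = 1.488×10^-3 GPa
eclogite: 3505 kg/m³ × 9.8 m/s² × 1667 m = 5.726×10^7 Pa = 0.05726 GPa
upper-mantle rock: 3300 kg/m³ × 9.8 m/s² × 10500 m = 3.396×10^8 Pa = 0.3396 GPa
Total = 6.244×10^-3 + 1.488×10^-3 + 0.05726 + 0.3396 = 0.40456 GPa

0.40 GPa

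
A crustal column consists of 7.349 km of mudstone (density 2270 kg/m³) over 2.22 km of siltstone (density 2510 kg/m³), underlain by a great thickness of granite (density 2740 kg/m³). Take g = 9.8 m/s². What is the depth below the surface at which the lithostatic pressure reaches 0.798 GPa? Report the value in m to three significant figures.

Pressure at base of upper layers: 2270×9.8×7349 + 2510×9.8×2220 = 2.181×10^8 Pa = 0.2181 GPa
Remaining pressure to be supplied by granite: 7.980×10^8 − 2.181×10^8 = 5.799×10^8 Pa
Additional depth in granite = 5.799×10^8 Pa / (2740 kg/m³ × 9.8 m/s²) = 21596 m
Total depth = 9569 m + 21596 m = 31165 m

31200 m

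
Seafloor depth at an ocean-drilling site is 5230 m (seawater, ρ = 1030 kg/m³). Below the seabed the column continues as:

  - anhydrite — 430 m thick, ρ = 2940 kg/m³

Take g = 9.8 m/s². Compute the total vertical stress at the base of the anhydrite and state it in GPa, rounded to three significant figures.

seawater: 1030 kg/m³ × 9.8 m/s² × 5230 m = 5.279×10^7 Pa = 0.05279 GPa
anhydrite: 2940 kg/m³ × 9.8 m/s² × 430 m = 1.239×10^7 Pa = 0.01239 GPa
Total = 0.05279 + 0.01239 = 0.065181 GPa

0.0652 GPa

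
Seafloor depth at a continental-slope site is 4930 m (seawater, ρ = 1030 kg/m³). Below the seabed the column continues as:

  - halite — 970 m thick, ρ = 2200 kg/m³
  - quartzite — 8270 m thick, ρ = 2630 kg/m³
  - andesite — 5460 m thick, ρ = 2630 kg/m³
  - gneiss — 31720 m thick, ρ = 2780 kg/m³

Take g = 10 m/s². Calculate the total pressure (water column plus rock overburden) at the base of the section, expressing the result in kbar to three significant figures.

13.2 kbar

seawater: 1030 kg/m³ × 10 m/s² × 4930 m = 5.078×10^7 Pa = 0.5078 kbar
halite: 2200 kg/m³ × 10 m/s² × 970 m = 2.134×10^7 Pa = 0.2134 kbar
quartzite: 2630 kg/m³ × 10 m/s² × 8270 m = 2.175×10^8 Pa = 2.175 kbar
andesite: 2630 kg/m³ × 10 m/s² × 5460 m = 1.436×10^8 Pa = 1.436 kbar
gneiss: 2780 kg/m³ × 10 m/s² × 31720 m = 8.818×10^8 Pa = 8.818 kbar
Total = 0.5078 + 0.2134 + 2.175 + 1.436 + 8.818 = 13.150 kbar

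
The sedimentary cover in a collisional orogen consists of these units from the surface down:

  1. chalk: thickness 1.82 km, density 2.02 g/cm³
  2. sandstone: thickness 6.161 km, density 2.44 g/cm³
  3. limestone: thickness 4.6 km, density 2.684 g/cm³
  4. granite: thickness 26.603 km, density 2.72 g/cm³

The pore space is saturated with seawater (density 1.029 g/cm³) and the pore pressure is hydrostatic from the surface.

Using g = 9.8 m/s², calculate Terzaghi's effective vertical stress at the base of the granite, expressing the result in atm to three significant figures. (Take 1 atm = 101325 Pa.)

6100 atm

Overburden (lithostatic) stress σ_v:
chalk: 2020 kg/m³ × 9.8 m/s² × 1820 m = 3.603×10^7 Pa = 36.03 MPa
sandstone: 2440 kg/m³ × 9.8 m/s² × 6161 m = 1.473×10^8 Pa = 147.3 MPa
limestone: 2684 kg/m³ × 9.8 m/s² × 4600 m = 1.210×10^8 Pa = 121.0 MPa
granite: 2720 kg/m³ × 9.8 m/s² × 26603 m = 7.091×10^8 Pa = 709.1 MPa
Total = 36.03 + 147.3 + 121.0 + 709.1 = 1013.5 MPa
Pore pressure P_p = 1029 kg/m³ × 9.8 m/s² × 39184 m = 3.951×10^8 Pa = 395.1 MPa
Effective stress σ' = σ_v − P_p = 1013 − 395.1 = 618.34 MPa = 6102.5 atm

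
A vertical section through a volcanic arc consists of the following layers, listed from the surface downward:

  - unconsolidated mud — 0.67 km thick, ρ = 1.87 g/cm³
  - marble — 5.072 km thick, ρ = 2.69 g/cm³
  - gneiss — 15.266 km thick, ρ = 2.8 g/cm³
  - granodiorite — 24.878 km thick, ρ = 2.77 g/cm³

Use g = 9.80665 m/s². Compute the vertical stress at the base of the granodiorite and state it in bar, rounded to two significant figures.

12000 bar

unconsolidated mud: 1870 kg/m³ × 9.80665 m/s² × 670 m = 1.229×10^7 Pa = 122.9 bar
marble: 2690 kg/m³ × 9.80665 m/s² × 5072 m = 1.338×10^8 Pa = 1338 bar
gneiss: 2800 kg/m³ × 9.80665 m/s² × 15266 m = 4.192×10^8 Pa = 4192 bar
granodiorite: 2770 kg/m³ × 9.80665 m/s² × 24878 m = 6.758×10^8 Pa = 6758 bar
Total = 122.9 + 1338 + 4192 + 6758 = 12411 bar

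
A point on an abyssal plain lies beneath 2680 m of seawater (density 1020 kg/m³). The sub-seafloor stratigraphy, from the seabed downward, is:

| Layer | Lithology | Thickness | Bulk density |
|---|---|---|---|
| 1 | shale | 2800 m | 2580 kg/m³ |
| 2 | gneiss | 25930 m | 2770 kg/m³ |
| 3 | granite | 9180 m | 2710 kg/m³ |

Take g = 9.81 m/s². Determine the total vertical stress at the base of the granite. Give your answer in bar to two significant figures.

10000 bar

seawater: 1020 kg/m³ × 9.81 m/s² × 2680 m = 2.682×10^7 Pa = 268.2 bar
shale: 2580 kg/m³ × 9.81 m/s² × 2800 m = 7.087×10^7 Pa = 708.7 bar
gneiss: 2770 kg/m³ × 9.81 m/s² × 25930 m = 7.046×10^8 Pa = 7046 bar
granite: 2710 kg/m³ × 9.81 m/s² × 9180 m = 2.441×10^8 Pa = 2441 bar
Total = 268.2 + 708.7 + 7046 + 2441 = 10463 bar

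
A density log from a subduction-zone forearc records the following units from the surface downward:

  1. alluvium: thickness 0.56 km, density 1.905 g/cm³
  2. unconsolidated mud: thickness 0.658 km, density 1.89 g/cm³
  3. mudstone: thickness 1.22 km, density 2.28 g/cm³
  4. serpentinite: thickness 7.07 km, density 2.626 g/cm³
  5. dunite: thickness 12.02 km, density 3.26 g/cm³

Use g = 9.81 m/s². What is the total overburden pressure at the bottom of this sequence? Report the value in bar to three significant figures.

alluvium: 1905 kg/m³ × 9.81 m/s² × 560 m = 1.047×10^7 Pa = 104.7 bar
unconsolidated mud: 1890 kg/m³ × 9.81 m/s² × 658 m = 1.220×10^7 Pa = 122.0 bar
mudstone: 2280 kg/m³ × 9.81 m/s² × 1220 m = 2.729×10^7 Pa = 272.9 bar
serpentinite: 2626 kg/m³ × 9.81 m/s² × 7070 m = 1.821×10^8 Pa = 1821 bar
dunite: 3260 kg/m³ × 9.81 m/s² × 12020 m = 3.844×10^8 Pa = 3844 bar
Total = 104.7 + 122.0 + 272.9 + 1821 + 3844 = 6164.9 bar

6160 bar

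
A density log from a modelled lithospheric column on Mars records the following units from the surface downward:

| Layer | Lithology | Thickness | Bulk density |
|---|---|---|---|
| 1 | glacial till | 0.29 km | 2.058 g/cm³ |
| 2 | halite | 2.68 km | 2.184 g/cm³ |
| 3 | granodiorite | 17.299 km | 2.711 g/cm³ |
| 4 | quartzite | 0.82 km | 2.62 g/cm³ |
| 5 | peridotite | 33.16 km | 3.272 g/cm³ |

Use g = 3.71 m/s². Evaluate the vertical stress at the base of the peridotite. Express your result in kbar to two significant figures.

glacial till: 2058 kg/m³ × 3.71 m/s² × 290 m = 2.214×10^6 Pa = 0.02214 kbar
halite: 2184 kg/m³ × 3.71 m/s² × 2680 m = 2.172×10^7 Pa = 0.2172 kbar
granodiorite: 2711 kg/m³ × 3.71 m/s² × 17299 m = 1.740×10^8 Pa = 1.740 kbar
quartzite: 2620 kg/m³ × 3.71 m/s² × 820 m = 7.971×10^6 Pa = 0.07971 kbar
peridotite: 3272 kg/m³ × 3.71 m/s² × 33160 m = 4.025×10^8 Pa = 4.025 kbar
Total = 0.02214 + 0.2172 + 1.740 + 0.07971 + 4.025 = 6.0842 kbar

6.1 kbar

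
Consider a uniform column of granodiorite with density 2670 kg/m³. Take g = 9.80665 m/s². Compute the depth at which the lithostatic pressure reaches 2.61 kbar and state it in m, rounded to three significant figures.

h = P/(ρg) = 2.61 kbar / (2670 kg/m³ × 9.80665 m/s²) = 2.610×10^8 Pa / 26184 Pa/m = 9968.0 m

9970 m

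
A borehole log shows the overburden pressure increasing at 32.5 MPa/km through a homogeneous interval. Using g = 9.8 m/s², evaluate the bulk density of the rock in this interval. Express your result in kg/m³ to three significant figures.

3320 kg/m³

ρ = (dP/dz)/g = 32.5 MPa/km / 9.8 m/s² = 32500 Pa/m / 9.8 m/s² = 3316.3 kg/m³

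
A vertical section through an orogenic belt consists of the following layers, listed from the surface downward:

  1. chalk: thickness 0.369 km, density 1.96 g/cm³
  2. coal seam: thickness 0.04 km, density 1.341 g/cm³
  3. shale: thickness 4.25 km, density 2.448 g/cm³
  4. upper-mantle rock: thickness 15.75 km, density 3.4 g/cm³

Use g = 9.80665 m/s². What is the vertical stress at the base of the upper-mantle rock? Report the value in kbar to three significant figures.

chalk: 1960 kg/m³ × 9.80665 m/s² × 369 m = 7.093×10^6 Pa = 0.07093 kbar
coal seam: 1341 kg/m³ × 9.80665 m/s² × 40 m = 5.260×10^5 Pa = 5.260×10^-3 kbar
shale: 2448 kg/m³ × 9.80665 m/s² × 4250 m = 1.020×10^8 Pa = 1.020 kbar
upper-mantle rock: 3400 kg/m³ × 9.80665 m/s² × 15750 m = 5.251×10^8 Pa = 5.251 kbar
Total = 0.07093 + 5.260×10^-3 + 1.020 + 5.251 = 6.3479 kbar

6.35 kbar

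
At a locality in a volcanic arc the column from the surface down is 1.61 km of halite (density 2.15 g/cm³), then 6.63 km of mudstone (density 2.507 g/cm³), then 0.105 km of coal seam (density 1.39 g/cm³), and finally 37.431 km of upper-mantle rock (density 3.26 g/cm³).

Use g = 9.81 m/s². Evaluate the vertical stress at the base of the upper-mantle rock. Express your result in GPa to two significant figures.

halite: 2150 kg/m³ × 9.81 m/s² × 1610 m = 3.396×10^7 Pa = 0.03396 GPa
mudstone: 2507 kg/m³ × 9.81 m/s² × 6630 m = 1.631×10^8 Pa = 0.1631 GPa
coal seam: 1390 kg/m³ × 9.81 m/s² × 105 m = 1.432×10^6 Pa = 1.432×10^-3 GPa
upper-mantle rock: 3260 kg/m³ × 9.81 m/s² × 37431 m = 1.197×10^9 Pa = 1.197 GPa
Total = 0.03396 + 0.1631 + 1.432×10^-3 + 1.197 = 1.3955 GPa

1.4 GPa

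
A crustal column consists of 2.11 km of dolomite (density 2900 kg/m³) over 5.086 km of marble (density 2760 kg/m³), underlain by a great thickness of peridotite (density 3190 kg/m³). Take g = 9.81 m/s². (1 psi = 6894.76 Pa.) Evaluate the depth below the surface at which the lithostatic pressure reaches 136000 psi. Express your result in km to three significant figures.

30.8 km

Pressure at base of upper layers: 2900×9.81×2110 + 2760×9.81×5086 = 1.977×10^8 Pa = 28679 psi
Remaining pressure to be supplied by peridotite: 9.377×10^8 − 1.977×10^8 = 7.400×10^8 Pa
Additional depth in peridotite = 7.400×10^8 Pa / (3190 kg/m³ × 9.81 m/s²) = 23645 m
Total depth = 7196 m + 23645 m = 30841 m
= 30.841 km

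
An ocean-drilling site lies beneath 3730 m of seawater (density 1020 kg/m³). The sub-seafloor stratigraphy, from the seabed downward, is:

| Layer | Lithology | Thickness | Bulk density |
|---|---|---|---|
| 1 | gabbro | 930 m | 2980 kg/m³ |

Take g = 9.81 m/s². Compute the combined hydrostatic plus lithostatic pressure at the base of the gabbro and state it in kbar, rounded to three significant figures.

seawater: 1020 kg/m³ × 9.81 m/s² × 3730 m = 3.732×10^7 Pa = 0.3732 kbar
gabbro: 2980 kg/m³ × 9.81 m/s² × 930 m = 2.719×10^7 Pa = 0.2719 kbar
Total = 0.3732 + 0.2719 = 0.64511 kbar

0.645 kbar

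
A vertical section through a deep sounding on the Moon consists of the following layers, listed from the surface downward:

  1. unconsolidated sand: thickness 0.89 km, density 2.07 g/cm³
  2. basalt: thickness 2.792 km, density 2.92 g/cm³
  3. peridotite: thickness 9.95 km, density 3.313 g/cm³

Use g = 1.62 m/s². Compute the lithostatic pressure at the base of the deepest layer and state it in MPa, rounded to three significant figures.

unconsolidated sand: 2070 kg/m³ × 1.62 m/s² × 890 m = 2.985×10^6 Pa = 2.985 MPa
basalt: 2920 kg/m³ × 1.62 m/s² × 2792 m = 1.321×10^7 Pa = 13.21 MPa
peridotite: 3313 kg/m³ × 1.62 m/s² × 9950 m = 5.340×10^7 Pa = 53.40 MPa
Total = 2.985 + 13.21 + 53.40 = 69.594 MPa

69.6 MPa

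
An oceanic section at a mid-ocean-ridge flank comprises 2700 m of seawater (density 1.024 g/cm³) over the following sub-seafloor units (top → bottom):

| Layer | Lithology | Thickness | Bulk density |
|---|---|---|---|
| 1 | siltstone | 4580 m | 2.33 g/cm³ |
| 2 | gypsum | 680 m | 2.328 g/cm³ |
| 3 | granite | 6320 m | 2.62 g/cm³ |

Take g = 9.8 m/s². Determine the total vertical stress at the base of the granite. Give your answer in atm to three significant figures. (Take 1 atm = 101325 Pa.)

seawater: 1024 kg/m³ × 9.8 m/s² × 2700 m = 2.710×10^7 Pa = 267.4 atm
siltstone: 2330 kg/m³ × 9.8 m/s² × 4580 m = 1.046×10^8 Pa = 1032 atm
gypsum: 2328 kg/m³ × 9.8 m/s² × 680 m = 1.551×10^7 Pa = 153.1 atm
granite: 2620 kg/m³ × 9.8 m/s² × 6320 m = 1.623×10^8 Pa = 1602 atm
Total = 267.4 + 1032 + 153.1 + 1602 = 3054.1 atm

3050 atm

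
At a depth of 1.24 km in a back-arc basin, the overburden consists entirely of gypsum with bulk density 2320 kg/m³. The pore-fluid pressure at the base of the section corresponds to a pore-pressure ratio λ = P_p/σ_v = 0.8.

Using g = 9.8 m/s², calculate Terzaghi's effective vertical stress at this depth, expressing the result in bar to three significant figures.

Overburden (lithostatic) stress σ_v:
gypsum: 2320 kg/m³ × 9.8 m/s² × 1240 m = 2.819×10^7 Pa = 28.19 MPa
Pore pressure P_p = λ·σ_v = 0.8 × 28.19 MPa = 22.55 MPa
Effective stress σ' = σ_v − P_p = 28.19 − 22.55 = 5.6385 MPa = 56.385 bar

56.4 bar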